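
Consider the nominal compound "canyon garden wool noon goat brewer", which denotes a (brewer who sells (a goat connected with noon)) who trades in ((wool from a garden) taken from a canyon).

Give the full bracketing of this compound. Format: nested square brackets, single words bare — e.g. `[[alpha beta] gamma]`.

[[canyon [garden wool]] [[noon goat] brewer]]

At the top level: head "brewer" (specifically "noon goat brewer"); modifier "canyon garden wool".
Within "canyon garden wool", the head is "wool" (specifically "garden wool") and the modifier is "canyon".
Within "garden wool", the head is "wool" and the modifier is "garden".
Within "noon goat brewer", the head is "brewer" and the modifier is "noon goat".
Within "noon goat", the head is "goat" and the modifier is "noon".
Assembled: [[canyon [garden wool]] [[noon goat] brewer]].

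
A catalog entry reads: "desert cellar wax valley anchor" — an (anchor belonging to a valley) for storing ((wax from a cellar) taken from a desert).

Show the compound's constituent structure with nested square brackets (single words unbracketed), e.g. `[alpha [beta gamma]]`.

[[desert [cellar wax]] [valley anchor]]

The outermost head in the paraphrase is "anchor" (specifically "valley anchor"), modified by "desert cellar wax".
Inside "desert cellar wax": head "wax" (specifically "cellar wax"), modifier "desert".
Inside "cellar wax": head "wax", modifier "cellar".
Inside "valley anchor": head "anchor", modifier "valley".
Assembled: [[desert [cellar wax]] [valley anchor]].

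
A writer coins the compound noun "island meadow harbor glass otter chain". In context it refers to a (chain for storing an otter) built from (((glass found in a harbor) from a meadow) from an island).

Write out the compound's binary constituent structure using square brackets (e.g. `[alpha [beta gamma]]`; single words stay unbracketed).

[[island [meadow [harbor glass]]] [otter chain]]

The outermost head in the paraphrase is "chain" (specifically "otter chain"), modified by "island meadow harbor glass".
Inside "island meadow harbor glass": head "glass" (specifically "meadow harbor glass"), modifier "island".
Inside "meadow harbor glass": head "glass" (specifically "harbor glass"), modifier "meadow".
Inside "harbor glass": head "glass", modifier "harbor".
Inside "otter chain": head "chain", modifier "otter".
So the structure is [[island [meadow [harbor glass]]] [otter chain]].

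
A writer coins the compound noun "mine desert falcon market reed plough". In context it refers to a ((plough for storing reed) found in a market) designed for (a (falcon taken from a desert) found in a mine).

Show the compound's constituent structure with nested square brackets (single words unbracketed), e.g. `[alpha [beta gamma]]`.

The outermost head in the paraphrase is "plough" (specifically "market reed plough"), modified by "mine desert falcon".
"mine desert falcon" → head "falcon" (specifically "desert falcon"), modifier "mine".
"desert falcon" → head "falcon", modifier "desert".
"market reed plough" → head "plough" (specifically "reed plough"), modifier "market".
"reed plough" → head "plough", modifier "reed".
Putting it together: [[mine [desert falcon]] [market [reed plough]]].

[[mine [desert falcon]] [market [reed plough]]]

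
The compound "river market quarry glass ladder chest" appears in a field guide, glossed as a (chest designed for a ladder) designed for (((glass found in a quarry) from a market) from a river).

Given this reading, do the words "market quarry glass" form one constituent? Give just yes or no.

The paraphrase groups the words so that "market quarry glass" is one unit: it corresponds to a single parenthesized sub-phrase.
The full structure is [[river [market [quarry glass]]] [ladder chest]], in which [market quarry glass] is a constituent.

yes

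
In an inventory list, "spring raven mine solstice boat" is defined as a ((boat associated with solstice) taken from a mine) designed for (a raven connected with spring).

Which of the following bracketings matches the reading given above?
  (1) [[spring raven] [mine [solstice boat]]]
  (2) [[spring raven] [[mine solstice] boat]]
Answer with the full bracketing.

The paraphrase's head is the "boat" part ("mine solstice boat"); its modifier is "spring raven".
That top-level split, carried through the inner groups, gives [[spring raven] [mine [solstice boat]]].

[[spring raven] [mine [solstice boat]]]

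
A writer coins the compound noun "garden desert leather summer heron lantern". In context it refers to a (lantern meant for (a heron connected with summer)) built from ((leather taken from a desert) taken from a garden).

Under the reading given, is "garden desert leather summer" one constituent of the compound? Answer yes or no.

The top-level split is [garden desert leather] [summer heron lantern]; the full structure is [[garden [desert leather]] [[summer heron] lantern]].
"garden desert leather summer" straddles a constituent boundary, so it is not a single unit.

no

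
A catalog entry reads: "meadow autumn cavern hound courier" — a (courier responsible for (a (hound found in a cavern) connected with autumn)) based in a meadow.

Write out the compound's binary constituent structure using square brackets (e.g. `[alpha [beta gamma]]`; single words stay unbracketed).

Overall it is a kind of courier (specifically "autumn cavern hound courier"); the modifier is "meadow".
Within "autumn cavern hound courier", the head is "courier" and the modifier is "autumn cavern hound".
Within "autumn cavern hound", the head is "hound" (specifically "cavern hound") and the modifier is "autumn".
Within "cavern hound", the head is "hound" and the modifier is "cavern".
Assembled: [meadow [[autumn [cavern hound]] courier]].

[meadow [[autumn [cavern hound]] courier]]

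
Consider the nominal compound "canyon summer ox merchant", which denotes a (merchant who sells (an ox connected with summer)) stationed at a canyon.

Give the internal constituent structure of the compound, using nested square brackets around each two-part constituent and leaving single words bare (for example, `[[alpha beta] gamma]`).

At the top level: head "merchant" (specifically "summer ox merchant"); modifier "canyon".
"summer ox merchant" → head "merchant", modifier "summer ox".
"summer ox" → head "ox", modifier "summer".
Putting it together: [canyon [[summer ox] merchant]].

[canyon [[summer ox] merchant]]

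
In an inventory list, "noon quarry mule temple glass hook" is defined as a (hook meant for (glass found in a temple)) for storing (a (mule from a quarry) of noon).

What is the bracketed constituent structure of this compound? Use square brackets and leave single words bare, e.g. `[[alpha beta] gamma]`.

Whole compound: head "hook" (specifically "temple glass hook"), modifier "noon quarry mule".
Within "noon quarry mule", the head is "mule" (specifically "quarry mule") and the modifier is "noon".
Within "quarry mule", the head is "mule" and the modifier is "quarry".
Within "temple glass hook", the head is "hook" and the modifier is "temple glass".
Within "temple glass", the head is "glass" and the modifier is "temple".
Putting it together: [[noon [quarry mule]] [[temple glass] hook]].

[[noon [quarry mule]] [[temple glass] hook]]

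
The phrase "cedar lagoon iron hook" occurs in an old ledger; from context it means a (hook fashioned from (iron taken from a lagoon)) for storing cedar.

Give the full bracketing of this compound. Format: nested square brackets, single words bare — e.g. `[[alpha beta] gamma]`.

[cedar [[lagoon iron] hook]]

Overall it is a kind of hook (specifically "lagoon iron hook"); the modifier is "cedar".
Within "lagoon iron hook", the head is "hook" and the modifier is "lagoon iron".
Within "lagoon iron", the head is "iron" and the modifier is "lagoon".
Assembled: [cedar [[lagoon iron] hook]].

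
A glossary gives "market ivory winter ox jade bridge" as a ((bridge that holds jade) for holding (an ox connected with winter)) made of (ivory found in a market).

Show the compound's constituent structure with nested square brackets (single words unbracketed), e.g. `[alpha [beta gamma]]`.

[[market ivory] [[winter ox] [jade bridge]]]

The outermost head in the paraphrase is "bridge" (specifically "winter ox jade bridge"), modified by "market ivory".
Within "market ivory", the head is "ivory" and the modifier is "market".
Within "winter ox jade bridge", the head is "bridge" (specifically "jade bridge") and the modifier is "winter ox".
Within "winter ox", the head is "ox" and the modifier is "winter".
Within "jade bridge", the head is "bridge" and the modifier is "jade".
So the structure is [[market ivory] [[winter ox] [jade bridge]]].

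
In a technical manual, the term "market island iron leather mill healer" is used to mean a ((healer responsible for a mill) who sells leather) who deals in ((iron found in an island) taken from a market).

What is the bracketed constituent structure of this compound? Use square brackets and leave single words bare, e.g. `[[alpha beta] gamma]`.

The outermost head in the paraphrase is "healer" (specifically "leather mill healer"), modified by "market island iron".
Within "market island iron", the head is "iron" (specifically "island iron") and the modifier is "market".
Within "island iron", the head is "iron" and the modifier is "island".
Within "leather mill healer", the head is "healer" (specifically "mill healer") and the modifier is "leather".
Within "mill healer", the head is "healer" and the modifier is "mill".
Putting it together: [[market [island iron]] [leather [mill healer]]].

[[market [island iron]] [leather [mill healer]]]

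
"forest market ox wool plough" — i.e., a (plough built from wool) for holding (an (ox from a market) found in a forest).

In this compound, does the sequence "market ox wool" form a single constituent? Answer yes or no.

no

The top-level split is [forest market ox] [wool plough]; the full structure is [[forest [market ox]] [wool plough]].
"market ox wool" straddles a constituent boundary, so it is not a single unit.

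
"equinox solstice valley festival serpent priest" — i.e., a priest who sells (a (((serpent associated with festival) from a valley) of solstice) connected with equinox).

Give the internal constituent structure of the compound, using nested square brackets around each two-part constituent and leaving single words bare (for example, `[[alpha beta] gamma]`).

The outermost head in the paraphrase is "priest", modified by "equinox solstice valley festival serpent".
Within "equinox solstice valley festival serpent", the head is "serpent" (specifically "solstice valley festival serpent") and the modifier is "equinox".
Within "solstice valley festival serpent", the head is "serpent" (specifically "valley festival serpent") and the modifier is "solstice".
Within "valley festival serpent", the head is "serpent" (specifically "festival serpent") and the modifier is "valley".
Within "festival serpent", the head is "serpent" and the modifier is "festival".
Putting it together: [[equinox [solstice [valley [festival serpent]]]] priest].

[[equinox [solstice [valley [festival serpent]]]] priest]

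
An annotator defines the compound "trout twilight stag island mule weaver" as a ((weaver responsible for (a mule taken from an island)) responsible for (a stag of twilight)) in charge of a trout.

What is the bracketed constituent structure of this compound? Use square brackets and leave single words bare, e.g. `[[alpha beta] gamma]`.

The outermost head in the paraphrase is "weaver" (specifically "twilight stag island mule weaver"), modified by "trout".
Inside "twilight stag island mule weaver": head "weaver" (specifically "island mule weaver"), modifier "twilight stag".
Inside "twilight stag": head "stag", modifier "twilight".
Inside "island mule weaver": head "weaver", modifier "island mule".
Inside "island mule": head "mule", modifier "island".
Putting it together: [trout [[twilight stag] [[island mule] weaver]]].

[trout [[twilight stag] [[island mule] weaver]]]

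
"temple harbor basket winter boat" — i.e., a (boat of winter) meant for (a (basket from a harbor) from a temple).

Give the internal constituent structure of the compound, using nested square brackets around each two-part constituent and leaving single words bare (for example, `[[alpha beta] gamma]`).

[[temple [harbor basket]] [winter boat]]

Whole compound: head "boat" (specifically "winter boat"), modifier "temple harbor basket".
"temple harbor basket" → head "basket" (specifically "harbor basket"), modifier "temple".
"harbor basket" → head "basket", modifier "harbor".
"winter boat" → head "boat", modifier "winter".
Assembled: [[temple [harbor basket]] [winter boat]].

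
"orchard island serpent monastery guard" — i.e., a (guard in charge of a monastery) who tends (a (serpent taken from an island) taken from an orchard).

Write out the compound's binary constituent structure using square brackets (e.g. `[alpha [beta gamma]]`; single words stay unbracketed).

[[orchard [island serpent]] [monastery guard]]

At the top level: head "guard" (specifically "monastery guard"); modifier "orchard island serpent".
Inside "orchard island serpent": head "serpent" (specifically "island serpent"), modifier "orchard".
Inside "island serpent": head "serpent", modifier "island".
Inside "monastery guard": head "guard", modifier "monastery".
Putting it together: [[orchard [island serpent]] [monastery guard]].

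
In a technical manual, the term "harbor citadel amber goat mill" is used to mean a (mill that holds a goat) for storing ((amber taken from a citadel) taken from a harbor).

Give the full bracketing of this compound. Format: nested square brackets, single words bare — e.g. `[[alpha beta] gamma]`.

Whole compound: head "mill" (specifically "goat mill"), modifier "harbor citadel amber".
Within "harbor citadel amber", the head is "amber" (specifically "citadel amber") and the modifier is "harbor".
Within "citadel amber", the head is "amber" and the modifier is "citadel".
Within "goat mill", the head is "mill" and the modifier is "goat".
Putting it together: [[harbor [citadel amber]] [goat mill]].

[[harbor [citadel amber]] [goat mill]]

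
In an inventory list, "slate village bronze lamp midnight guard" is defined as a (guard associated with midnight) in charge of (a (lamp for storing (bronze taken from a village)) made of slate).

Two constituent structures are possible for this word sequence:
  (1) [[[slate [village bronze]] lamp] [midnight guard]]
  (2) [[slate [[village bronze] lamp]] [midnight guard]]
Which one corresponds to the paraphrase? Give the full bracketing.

The paraphrase's head is the "guard" part ("midnight guard"); its modifier is "slate village bronze lamp".
That top-level split, carried through the inner groups, gives [[slate [[village bronze] lamp]] [midnight guard]].

[[slate [[village bronze] lamp]] [midnight guard]]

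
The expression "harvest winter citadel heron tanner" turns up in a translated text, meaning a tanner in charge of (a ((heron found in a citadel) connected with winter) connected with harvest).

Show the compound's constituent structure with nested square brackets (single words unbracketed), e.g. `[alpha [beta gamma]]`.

The outermost head in the paraphrase is "tanner", modified by "harvest winter citadel heron".
"harvest winter citadel heron" → head "heron" (specifically "winter citadel heron"), modifier "harvest".
"winter citadel heron" → head "heron" (specifically "citadel heron"), modifier "winter".
"citadel heron" → head "heron", modifier "citadel".
So the structure is [[harvest [winter [citadel heron]]] tanner].

[[harvest [winter [citadel heron]]] tanner]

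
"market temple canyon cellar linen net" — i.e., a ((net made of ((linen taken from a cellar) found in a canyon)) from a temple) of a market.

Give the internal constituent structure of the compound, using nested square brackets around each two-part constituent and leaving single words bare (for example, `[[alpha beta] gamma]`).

At the top level: head "net" (specifically "temple canyon cellar linen net"); modifier "market".
Inside "temple canyon cellar linen net": head "net" (specifically "canyon cellar linen net"), modifier "temple".
Inside "canyon cellar linen net": head "net", modifier "canyon cellar linen".
Inside "canyon cellar linen": head "linen" (specifically "cellar linen"), modifier "canyon".
Inside "cellar linen": head "linen", modifier "cellar".
So the structure is [market [temple [[canyon [cellar linen]] net]]].

[market [temple [[canyon [cellar linen]] net]]]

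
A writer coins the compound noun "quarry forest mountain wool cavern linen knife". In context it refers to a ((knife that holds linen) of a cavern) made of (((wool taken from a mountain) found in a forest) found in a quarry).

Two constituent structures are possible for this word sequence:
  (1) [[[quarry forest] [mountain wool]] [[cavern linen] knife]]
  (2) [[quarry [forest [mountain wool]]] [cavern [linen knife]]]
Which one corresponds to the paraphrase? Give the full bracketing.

The paraphrase's head is the "knife" part ("cavern linen knife"); its modifier is "quarry forest mountain wool".
That top-level split, carried through the inner groups, gives [[quarry [forest [mountain wool]]] [cavern [linen knife]]].

[[quarry [forest [mountain wool]]] [cavern [linen knife]]]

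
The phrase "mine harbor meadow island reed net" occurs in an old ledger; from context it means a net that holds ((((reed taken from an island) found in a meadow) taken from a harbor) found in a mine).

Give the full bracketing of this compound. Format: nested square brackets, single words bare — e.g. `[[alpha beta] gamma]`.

[[mine [harbor [meadow [island reed]]]] net]

Overall it is a kind of net; the modifier is "mine harbor meadow island reed".
Within "mine harbor meadow island reed", the head is "reed" (specifically "harbor meadow island reed") and the modifier is "mine".
Within "harbor meadow island reed", the head is "reed" (specifically "meadow island reed") and the modifier is "harbor".
Within "meadow island reed", the head is "reed" (specifically "island reed") and the modifier is "meadow".
Within "island reed", the head is "reed" and the modifier is "island".
Assembled: [[mine [harbor [meadow [island reed]]]] net].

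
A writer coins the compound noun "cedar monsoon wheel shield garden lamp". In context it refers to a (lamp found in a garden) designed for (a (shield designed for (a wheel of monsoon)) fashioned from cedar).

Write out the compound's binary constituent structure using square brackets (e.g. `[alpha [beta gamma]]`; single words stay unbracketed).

[[cedar [[monsoon wheel] shield]] [garden lamp]]

Whole compound: head "lamp" (specifically "garden lamp"), modifier "cedar monsoon wheel shield".
"cedar monsoon wheel shield" → head "shield" (specifically "monsoon wheel shield"), modifier "cedar".
"monsoon wheel shield" → head "shield", modifier "monsoon wheel".
"monsoon wheel" → head "wheel", modifier "monsoon".
"garden lamp" → head "lamp", modifier "garden".
So the structure is [[cedar [[monsoon wheel] shield]] [garden lamp]].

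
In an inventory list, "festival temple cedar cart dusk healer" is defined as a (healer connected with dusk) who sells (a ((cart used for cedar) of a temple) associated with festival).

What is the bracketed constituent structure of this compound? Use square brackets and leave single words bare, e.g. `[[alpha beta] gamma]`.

[[festival [temple [cedar cart]]] [dusk healer]]

At the top level: head "healer" (specifically "dusk healer"); modifier "festival temple cedar cart".
Inside "festival temple cedar cart": head "cart" (specifically "temple cedar cart"), modifier "festival".
Inside "temple cedar cart": head "cart" (specifically "cedar cart"), modifier "temple".
Inside "cedar cart": head "cart", modifier "cedar".
Inside "dusk healer": head "healer", modifier "dusk".
Assembled: [[festival [temple [cedar cart]]] [dusk healer]].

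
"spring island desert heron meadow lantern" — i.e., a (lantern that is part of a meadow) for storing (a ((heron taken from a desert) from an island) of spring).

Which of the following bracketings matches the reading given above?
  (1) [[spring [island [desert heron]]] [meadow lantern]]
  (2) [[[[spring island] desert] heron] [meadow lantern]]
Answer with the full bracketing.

[[spring [island [desert heron]]] [meadow lantern]]

The paraphrase's head is the "lantern" part ("meadow lantern"); its modifier is "spring island desert heron".
That top-level split, carried through the inner groups, gives [[spring [island [desert heron]]] [meadow lantern]].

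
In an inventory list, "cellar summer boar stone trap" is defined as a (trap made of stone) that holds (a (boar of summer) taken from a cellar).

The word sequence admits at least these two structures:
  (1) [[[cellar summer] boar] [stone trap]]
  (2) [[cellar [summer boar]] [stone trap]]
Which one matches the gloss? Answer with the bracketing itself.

The paraphrase's head is the "trap" part ("stone trap"); its modifier is "cellar summer boar".
That top-level split, carried through the inner groups, gives [[cellar [summer boar]] [stone trap]].

[[cellar [summer boar]] [stone trap]]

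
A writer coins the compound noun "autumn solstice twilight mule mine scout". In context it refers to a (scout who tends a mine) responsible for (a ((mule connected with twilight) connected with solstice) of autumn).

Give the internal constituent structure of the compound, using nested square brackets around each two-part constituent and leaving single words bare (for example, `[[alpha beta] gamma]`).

The outermost head in the paraphrase is "scout" (specifically "mine scout"), modified by "autumn solstice twilight mule".
"autumn solstice twilight mule" → head "mule" (specifically "solstice twilight mule"), modifier "autumn".
"solstice twilight mule" → head "mule" (specifically "twilight mule"), modifier "solstice".
"twilight mule" → head "mule", modifier "twilight".
"mine scout" → head "scout", modifier "mine".
Assembled: [[autumn [solstice [twilight mule]]] [mine scout]].

[[autumn [solstice [twilight mule]]] [mine scout]]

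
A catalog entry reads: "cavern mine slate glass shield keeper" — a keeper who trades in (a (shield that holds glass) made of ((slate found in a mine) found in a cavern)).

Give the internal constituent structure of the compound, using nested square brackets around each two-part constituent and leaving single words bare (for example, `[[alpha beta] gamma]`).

[[[cavern [mine slate]] [glass shield]] keeper]

At the top level: head "keeper"; modifier "cavern mine slate glass shield".
"cavern mine slate glass shield" → head "shield" (specifically "glass shield"), modifier "cavern mine slate".
"cavern mine slate" → head "slate" (specifically "mine slate"), modifier "cavern".
"mine slate" → head "slate", modifier "mine".
"glass shield" → head "shield", modifier "glass".
Assembled: [[[cavern [mine slate]] [glass shield]] keeper].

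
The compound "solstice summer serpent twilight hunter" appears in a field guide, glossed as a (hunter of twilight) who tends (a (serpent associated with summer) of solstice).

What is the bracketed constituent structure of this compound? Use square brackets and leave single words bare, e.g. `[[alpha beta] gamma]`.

[[solstice [summer serpent]] [twilight hunter]]

The outermost head in the paraphrase is "hunter" (specifically "twilight hunter"), modified by "solstice summer serpent".
Within "solstice summer serpent", the head is "serpent" (specifically "summer serpent") and the modifier is "solstice".
Within "summer serpent", the head is "serpent" and the modifier is "summer".
Within "twilight hunter", the head is "hunter" and the modifier is "twilight".
So the structure is [[solstice [summer serpent]] [twilight hunter]].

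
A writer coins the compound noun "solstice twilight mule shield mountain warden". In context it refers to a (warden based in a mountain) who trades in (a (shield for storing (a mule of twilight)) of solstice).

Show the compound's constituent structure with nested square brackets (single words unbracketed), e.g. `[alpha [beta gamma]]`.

At the top level: head "warden" (specifically "mountain warden"); modifier "solstice twilight mule shield".
Inside "solstice twilight mule shield": head "shield" (specifically "twilight mule shield"), modifier "solstice".
Inside "twilight mule shield": head "shield", modifier "twilight mule".
Inside "twilight mule": head "mule", modifier "twilight".
Inside "mountain warden": head "warden", modifier "mountain".
Putting it together: [[solstice [[twilight mule] shield]] [mountain warden]].

[[solstice [[twilight mule] shield]] [mountain warden]]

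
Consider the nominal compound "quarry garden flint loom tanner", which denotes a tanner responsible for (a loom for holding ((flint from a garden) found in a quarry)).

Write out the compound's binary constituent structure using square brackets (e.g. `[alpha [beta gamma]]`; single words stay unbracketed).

[[[quarry [garden flint]] loom] tanner]

At the top level: head "tanner"; modifier "quarry garden flint loom".
"quarry garden flint loom" → head "loom", modifier "quarry garden flint".
"quarry garden flint" → head "flint" (specifically "garden flint"), modifier "quarry".
"garden flint" → head "flint", modifier "garden".
Putting it together: [[[quarry [garden flint]] loom] tanner].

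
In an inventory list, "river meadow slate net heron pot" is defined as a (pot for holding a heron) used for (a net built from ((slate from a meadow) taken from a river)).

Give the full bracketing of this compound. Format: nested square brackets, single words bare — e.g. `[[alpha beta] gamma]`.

Whole compound: head "pot" (specifically "heron pot"), modifier "river meadow slate net".
"river meadow slate net" → head "net", modifier "river meadow slate".
"river meadow slate" → head "slate" (specifically "meadow slate"), modifier "river".
"meadow slate" → head "slate", modifier "meadow".
"heron pot" → head "pot", modifier "heron".
Assembled: [[[river [meadow slate]] net] [heron pot]].

[[[river [meadow slate]] net] [heron pot]]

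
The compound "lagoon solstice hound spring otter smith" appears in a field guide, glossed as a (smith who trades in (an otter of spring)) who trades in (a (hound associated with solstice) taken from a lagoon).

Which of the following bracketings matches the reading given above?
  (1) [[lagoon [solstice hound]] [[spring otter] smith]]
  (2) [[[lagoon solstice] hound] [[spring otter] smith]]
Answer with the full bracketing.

[[lagoon [solstice hound]] [[spring otter] smith]]

The paraphrase's head is the "smith" part ("spring otter smith"); its modifier is "lagoon solstice hound".
That top-level split, carried through the inner groups, gives [[lagoon [solstice hound]] [[spring otter] smith]].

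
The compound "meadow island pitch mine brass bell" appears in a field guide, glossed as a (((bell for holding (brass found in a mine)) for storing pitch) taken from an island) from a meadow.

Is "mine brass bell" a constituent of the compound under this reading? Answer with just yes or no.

The paraphrase groups the words so that "mine brass bell" is one unit: it corresponds to a single parenthesized sub-phrase.
The full structure is [meadow [island [pitch [[mine brass] bell]]]], in which [mine brass bell] is a constituent.

yes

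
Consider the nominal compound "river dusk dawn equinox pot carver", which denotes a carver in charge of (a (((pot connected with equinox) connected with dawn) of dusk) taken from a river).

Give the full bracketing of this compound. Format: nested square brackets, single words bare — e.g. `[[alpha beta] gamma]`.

[[river [dusk [dawn [equinox pot]]]] carver]

At the top level: head "carver"; modifier "river dusk dawn equinox pot".
Inside "river dusk dawn equinox pot": head "pot" (specifically "dusk dawn equinox pot"), modifier "river".
Inside "dusk dawn equinox pot": head "pot" (specifically "dawn equinox pot"), modifier "dusk".
Inside "dawn equinox pot": head "pot" (specifically "equinox pot"), modifier "dawn".
Inside "equinox pot": head "pot", modifier "equinox".
So the structure is [[river [dusk [dawn [equinox pot]]]] carver].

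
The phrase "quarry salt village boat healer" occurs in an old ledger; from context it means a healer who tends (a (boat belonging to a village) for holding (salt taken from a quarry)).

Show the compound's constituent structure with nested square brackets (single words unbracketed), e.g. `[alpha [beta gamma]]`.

The outermost head in the paraphrase is "healer", modified by "quarry salt village boat".
Within "quarry salt village boat", the head is "boat" (specifically "village boat") and the modifier is "quarry salt".
Within "quarry salt", the head is "salt" and the modifier is "quarry".
Within "village boat", the head is "boat" and the modifier is "village".
So the structure is [[[quarry salt] [village boat]] healer].

[[[quarry salt] [village boat]] healer]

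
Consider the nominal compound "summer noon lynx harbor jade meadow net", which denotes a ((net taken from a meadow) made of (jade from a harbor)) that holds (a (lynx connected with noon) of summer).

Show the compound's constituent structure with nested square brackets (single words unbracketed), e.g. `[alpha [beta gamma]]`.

[[summer [noon lynx]] [[harbor jade] [meadow net]]]

Whole compound: head "net" (specifically "harbor jade meadow net"), modifier "summer noon lynx".
Inside "summer noon lynx": head "lynx" (specifically "noon lynx"), modifier "summer".
Inside "noon lynx": head "lynx", modifier "noon".
Inside "harbor jade meadow net": head "net" (specifically "meadow net"), modifier "harbor jade".
Inside "harbor jade": head "jade", modifier "harbor".
Inside "meadow net": head "net", modifier "meadow".
Putting it together: [[summer [noon lynx]] [[harbor jade] [meadow net]]].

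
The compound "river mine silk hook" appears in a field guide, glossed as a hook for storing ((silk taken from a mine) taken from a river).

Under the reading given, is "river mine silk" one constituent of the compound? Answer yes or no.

The paraphrase groups the words so that "river mine silk" is one unit: it corresponds to a single parenthesized sub-phrase.
The full structure is [[river [mine silk]] hook], in which [river mine silk] is a constituent.

yes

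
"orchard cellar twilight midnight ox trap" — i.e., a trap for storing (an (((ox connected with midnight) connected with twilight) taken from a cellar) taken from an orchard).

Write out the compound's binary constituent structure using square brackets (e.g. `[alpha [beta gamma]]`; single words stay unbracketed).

Overall it is a kind of trap; the modifier is "orchard cellar twilight midnight ox".
Within "orchard cellar twilight midnight ox", the head is "ox" (specifically "cellar twilight midnight ox") and the modifier is "orchard".
Within "cellar twilight midnight ox", the head is "ox" (specifically "twilight midnight ox") and the modifier is "cellar".
Within "twilight midnight ox", the head is "ox" (specifically "midnight ox") and the modifier is "twilight".
Within "midnight ox", the head is "ox" and the modifier is "midnight".
Assembled: [[orchard [cellar [twilight [midnight ox]]]] trap].

[[orchard [cellar [twilight [midnight ox]]]] trap]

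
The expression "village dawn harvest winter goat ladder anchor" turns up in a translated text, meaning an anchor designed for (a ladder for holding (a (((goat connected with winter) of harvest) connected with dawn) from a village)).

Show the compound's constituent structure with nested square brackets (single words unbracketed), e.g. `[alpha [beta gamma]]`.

Overall it is a kind of anchor; the modifier is "village dawn harvest winter goat ladder".
Inside "village dawn harvest winter goat ladder": head "ladder", modifier "village dawn harvest winter goat".
Inside "village dawn harvest winter goat": head "goat" (specifically "dawn harvest winter goat"), modifier "village".
Inside "dawn harvest winter goat": head "goat" (specifically "harvest winter goat"), modifier "dawn".
Inside "harvest winter goat": head "goat" (specifically "winter goat"), modifier "harvest".
Inside "winter goat": head "goat", modifier "winter".
Putting it together: [[[village [dawn [harvest [winter goat]]]] ladder] anchor].

[[[village [dawn [harvest [winter goat]]]] ladder] anchor]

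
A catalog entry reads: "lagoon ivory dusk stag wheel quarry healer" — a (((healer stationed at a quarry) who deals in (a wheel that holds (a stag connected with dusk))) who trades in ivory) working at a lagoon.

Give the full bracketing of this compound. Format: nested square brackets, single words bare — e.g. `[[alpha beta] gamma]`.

[lagoon [ivory [[[dusk stag] wheel] [quarry healer]]]]

Whole compound: head "healer" (specifically "ivory dusk stag wheel quarry healer"), modifier "lagoon".
Within "ivory dusk stag wheel quarry healer", the head is "healer" (specifically "dusk stag wheel quarry healer") and the modifier is "ivory".
Within "dusk stag wheel quarry healer", the head is "healer" (specifically "quarry healer") and the modifier is "dusk stag wheel".
Within "dusk stag wheel", the head is "wheel" and the modifier is "dusk stag".
Within "dusk stag", the head is "stag" and the modifier is "dusk".
Within "quarry healer", the head is "healer" and the modifier is "quarry".
So the structure is [lagoon [ivory [[[dusk stag] wheel] [quarry healer]]]].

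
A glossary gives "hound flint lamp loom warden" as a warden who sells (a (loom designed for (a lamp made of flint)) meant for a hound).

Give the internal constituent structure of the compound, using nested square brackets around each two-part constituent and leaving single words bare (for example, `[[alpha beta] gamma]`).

Overall it is a kind of warden; the modifier is "hound flint lamp loom".
Inside "hound flint lamp loom": head "loom" (specifically "flint lamp loom"), modifier "hound".
Inside "flint lamp loom": head "loom", modifier "flint lamp".
Inside "flint lamp": head "lamp", modifier "flint".
Assembled: [[hound [[flint lamp] loom]] warden].

[[hound [[flint lamp] loom]] warden]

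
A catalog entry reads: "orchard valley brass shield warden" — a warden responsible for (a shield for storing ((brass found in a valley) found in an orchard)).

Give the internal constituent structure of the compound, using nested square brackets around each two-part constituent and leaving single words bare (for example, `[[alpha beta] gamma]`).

[[[orchard [valley brass]] shield] warden]

The outermost head in the paraphrase is "warden", modified by "orchard valley brass shield".
Within "orchard valley brass shield", the head is "shield" and the modifier is "orchard valley brass".
Within "orchard valley brass", the head is "brass" (specifically "valley brass") and the modifier is "orchard".
Within "valley brass", the head is "brass" and the modifier is "valley".
Putting it together: [[[orchard [valley brass]] shield] warden].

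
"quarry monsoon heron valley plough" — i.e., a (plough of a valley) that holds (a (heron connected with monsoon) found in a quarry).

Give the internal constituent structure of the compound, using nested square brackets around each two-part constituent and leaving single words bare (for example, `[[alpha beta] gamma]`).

Whole compound: head "plough" (specifically "valley plough"), modifier "quarry monsoon heron".
"quarry monsoon heron" → head "heron" (specifically "monsoon heron"), modifier "quarry".
"monsoon heron" → head "heron", modifier "monsoon".
"valley plough" → head "plough", modifier "valley".
Putting it together: [[quarry [monsoon heron]] [valley plough]].

[[quarry [monsoon heron]] [valley plough]]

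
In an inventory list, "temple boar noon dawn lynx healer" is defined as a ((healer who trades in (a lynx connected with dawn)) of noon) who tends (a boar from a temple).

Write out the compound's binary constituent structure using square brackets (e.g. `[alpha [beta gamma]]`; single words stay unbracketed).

Overall it is a kind of healer (specifically "noon dawn lynx healer"); the modifier is "temple boar".
"temple boar" → head "boar", modifier "temple".
"noon dawn lynx healer" → head "healer" (specifically "dawn lynx healer"), modifier "noon".
"dawn lynx healer" → head "healer", modifier "dawn lynx".
"dawn lynx" → head "lynx", modifier "dawn".
So the structure is [[temple boar] [noon [[dawn lynx] healer]]].

[[temple boar] [noon [[dawn lynx] healer]]]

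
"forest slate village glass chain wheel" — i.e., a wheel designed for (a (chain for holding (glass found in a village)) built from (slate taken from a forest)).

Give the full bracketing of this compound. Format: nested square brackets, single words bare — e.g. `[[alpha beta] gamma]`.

[[[forest slate] [[village glass] chain]] wheel]

Whole compound: head "wheel", modifier "forest slate village glass chain".
"forest slate village glass chain" → head "chain" (specifically "village glass chain"), modifier "forest slate".
"forest slate" → head "slate", modifier "forest".
"village glass chain" → head "chain", modifier "village glass".
"village glass" → head "glass", modifier "village".
Putting it together: [[[forest slate] [[village glass] chain]] wheel].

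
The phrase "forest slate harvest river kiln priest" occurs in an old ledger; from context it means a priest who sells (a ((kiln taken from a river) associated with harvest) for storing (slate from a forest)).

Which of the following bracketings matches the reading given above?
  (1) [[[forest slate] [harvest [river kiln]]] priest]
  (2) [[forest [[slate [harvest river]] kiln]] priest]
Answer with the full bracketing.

The paraphrase's head is the "priest" part ("priest"); its modifier is "forest slate harvest river kiln".
That top-level split, carried through the inner groups, gives [[[forest slate] [harvest [river kiln]]] priest].

[[[forest slate] [harvest [river kiln]]] priest]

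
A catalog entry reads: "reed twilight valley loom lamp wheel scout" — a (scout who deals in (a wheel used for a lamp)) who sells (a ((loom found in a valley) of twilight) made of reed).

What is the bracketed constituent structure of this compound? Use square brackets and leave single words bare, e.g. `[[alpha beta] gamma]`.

The outermost head in the paraphrase is "scout" (specifically "lamp wheel scout"), modified by "reed twilight valley loom".
Inside "reed twilight valley loom": head "loom" (specifically "twilight valley loom"), modifier "reed".
Inside "twilight valley loom": head "loom" (specifically "valley loom"), modifier "twilight".
Inside "valley loom": head "loom", modifier "valley".
Inside "lamp wheel scout": head "scout", modifier "lamp wheel".
Inside "lamp wheel": head "wheel", modifier "lamp".
Putting it together: [[reed [twilight [valley loom]]] [[lamp wheel] scout]].

[[reed [twilight [valley loom]]] [[lamp wheel] scout]]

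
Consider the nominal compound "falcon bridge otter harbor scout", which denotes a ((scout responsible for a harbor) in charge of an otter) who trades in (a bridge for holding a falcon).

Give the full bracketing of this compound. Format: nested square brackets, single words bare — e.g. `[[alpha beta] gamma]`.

[[falcon bridge] [otter [harbor scout]]]

The outermost head in the paraphrase is "scout" (specifically "otter harbor scout"), modified by "falcon bridge".
Within "falcon bridge", the head is "bridge" and the modifier is "falcon".
Within "otter harbor scout", the head is "scout" (specifically "harbor scout") and the modifier is "otter".
Within "harbor scout", the head is "scout" and the modifier is "harbor".
So the structure is [[falcon bridge] [otter [harbor scout]]].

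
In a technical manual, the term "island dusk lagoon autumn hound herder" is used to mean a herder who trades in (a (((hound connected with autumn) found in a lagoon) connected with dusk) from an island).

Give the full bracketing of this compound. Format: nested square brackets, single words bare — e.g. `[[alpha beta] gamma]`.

[[island [dusk [lagoon [autumn hound]]]] herder]

Overall it is a kind of herder; the modifier is "island dusk lagoon autumn hound".
"island dusk lagoon autumn hound" → head "hound" (specifically "dusk lagoon autumn hound"), modifier "island".
"dusk lagoon autumn hound" → head "hound" (specifically "lagoon autumn hound"), modifier "dusk".
"lagoon autumn hound" → head "hound" (specifically "autumn hound"), modifier "lagoon".
"autumn hound" → head "hound", modifier "autumn".
Putting it together: [[island [dusk [lagoon [autumn hound]]]] herder].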